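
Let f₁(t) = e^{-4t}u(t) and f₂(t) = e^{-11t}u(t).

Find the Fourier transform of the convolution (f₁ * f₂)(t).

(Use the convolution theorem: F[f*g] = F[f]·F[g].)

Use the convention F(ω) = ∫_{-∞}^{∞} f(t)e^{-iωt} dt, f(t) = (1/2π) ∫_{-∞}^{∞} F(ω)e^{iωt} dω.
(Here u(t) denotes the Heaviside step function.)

F[f₁*f₂](ω) = \frac{1}{\left(i \omega + 4\right) \left(i \omega + 11\right)}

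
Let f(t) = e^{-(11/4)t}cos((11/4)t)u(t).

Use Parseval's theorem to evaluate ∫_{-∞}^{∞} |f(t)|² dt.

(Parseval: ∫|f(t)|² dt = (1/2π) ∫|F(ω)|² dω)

∫|f(t)|² dt = \frac{3}{22}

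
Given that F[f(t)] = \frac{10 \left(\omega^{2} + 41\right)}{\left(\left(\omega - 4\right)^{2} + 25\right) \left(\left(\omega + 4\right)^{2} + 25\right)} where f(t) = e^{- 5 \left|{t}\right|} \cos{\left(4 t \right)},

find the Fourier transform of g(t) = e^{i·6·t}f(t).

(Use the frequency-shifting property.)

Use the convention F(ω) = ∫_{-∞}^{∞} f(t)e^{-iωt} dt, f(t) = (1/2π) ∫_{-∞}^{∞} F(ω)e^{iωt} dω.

F[g](ω) = \frac{10 \left(\left(\omega - 6\right)^{2} + 41\right)}{\left(\left(\omega - 10\right)^{2} + 25\right) \left(\left(\omega - 2\right)^{2} + 25\right)}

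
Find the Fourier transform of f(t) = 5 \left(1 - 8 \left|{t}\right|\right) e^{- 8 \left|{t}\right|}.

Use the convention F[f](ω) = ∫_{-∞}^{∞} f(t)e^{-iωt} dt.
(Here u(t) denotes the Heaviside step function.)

F(ω) = \frac{160 \omega^{2}}{\left(\omega^{2} + 64\right)^{2}}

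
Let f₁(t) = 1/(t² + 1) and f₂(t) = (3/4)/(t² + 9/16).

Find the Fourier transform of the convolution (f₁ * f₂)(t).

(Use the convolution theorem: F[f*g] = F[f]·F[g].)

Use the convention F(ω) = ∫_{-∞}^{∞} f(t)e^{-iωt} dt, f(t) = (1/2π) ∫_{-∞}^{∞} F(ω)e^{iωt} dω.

F[f₁*f₂](ω) = \pi^{2} e^{- \frac{7 \left|{\omega}\right|}{4}}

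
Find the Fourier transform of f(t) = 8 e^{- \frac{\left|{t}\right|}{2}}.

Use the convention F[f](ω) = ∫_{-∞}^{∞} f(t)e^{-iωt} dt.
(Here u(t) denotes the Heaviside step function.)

F(ω) = \frac{32}{4 \omega^{2} + 1}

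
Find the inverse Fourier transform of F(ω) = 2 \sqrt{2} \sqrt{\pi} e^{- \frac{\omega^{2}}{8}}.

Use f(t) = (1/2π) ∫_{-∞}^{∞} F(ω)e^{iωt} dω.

f(t) = 4 e^{- 2 t^{2}}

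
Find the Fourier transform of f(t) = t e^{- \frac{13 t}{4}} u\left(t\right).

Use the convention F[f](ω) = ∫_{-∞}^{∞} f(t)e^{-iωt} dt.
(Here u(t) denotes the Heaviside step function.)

F(ω) = \frac{16}{\left(4 i \omega + 13\right)^{2}}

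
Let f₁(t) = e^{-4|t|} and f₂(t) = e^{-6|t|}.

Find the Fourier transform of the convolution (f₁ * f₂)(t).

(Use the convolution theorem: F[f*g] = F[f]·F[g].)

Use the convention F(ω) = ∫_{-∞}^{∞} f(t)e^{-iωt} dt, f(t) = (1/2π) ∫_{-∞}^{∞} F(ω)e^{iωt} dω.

F[f₁*f₂](ω) = \frac{96}{\left(\omega^{2} + 16\right) \left(\omega^{2} + 36\right)}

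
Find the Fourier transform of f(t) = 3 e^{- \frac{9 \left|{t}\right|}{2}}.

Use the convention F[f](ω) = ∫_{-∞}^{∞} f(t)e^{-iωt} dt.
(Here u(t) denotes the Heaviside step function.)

F(ω) = \frac{108}{4 \omega^{2} + 81}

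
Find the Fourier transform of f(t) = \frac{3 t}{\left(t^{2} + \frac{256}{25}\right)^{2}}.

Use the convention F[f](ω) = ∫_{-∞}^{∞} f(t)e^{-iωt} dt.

F(ω) = - \frac{15 i \pi \omega e^{- \frac{16 \left|{\omega}\right|}{5}}}{32}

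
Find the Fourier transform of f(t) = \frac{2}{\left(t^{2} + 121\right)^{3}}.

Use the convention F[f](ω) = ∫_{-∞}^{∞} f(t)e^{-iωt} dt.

F(ω) = \frac{\pi \left(121 \omega^{2} + 33 \left|{\omega}\right| + 3\right) e^{- 11 \left|{\omega}\right|}}{644204}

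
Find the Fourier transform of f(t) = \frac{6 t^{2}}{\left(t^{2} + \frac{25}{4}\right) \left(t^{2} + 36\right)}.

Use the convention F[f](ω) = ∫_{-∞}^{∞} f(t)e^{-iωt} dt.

F(ω) = \frac{144 \pi e^{- 6 \left|{\omega}\right|}}{119} - \frac{60 \pi e^{- \frac{5 \left|{\omega}\right|}{2}}}{119}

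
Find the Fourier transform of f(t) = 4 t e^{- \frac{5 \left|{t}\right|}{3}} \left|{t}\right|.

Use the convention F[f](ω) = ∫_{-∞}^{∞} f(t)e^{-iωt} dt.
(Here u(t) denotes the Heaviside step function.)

F(ω) = \frac{3888 i \omega \left(3 \omega^{2} - 25\right)}{\left(9 \omega^{2} + 25\right)^{3}}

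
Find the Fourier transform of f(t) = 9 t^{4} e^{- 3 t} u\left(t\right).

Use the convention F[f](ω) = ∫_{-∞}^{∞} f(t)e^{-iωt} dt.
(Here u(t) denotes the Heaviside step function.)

F(ω) = \frac{216}{\left(i \omega + 3\right)^{5}}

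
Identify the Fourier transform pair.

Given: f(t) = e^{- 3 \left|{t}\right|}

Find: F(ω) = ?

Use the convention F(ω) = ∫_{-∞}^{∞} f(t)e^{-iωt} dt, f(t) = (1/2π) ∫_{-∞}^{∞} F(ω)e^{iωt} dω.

F(ω) = \frac{6}{\omega^{2} + 9}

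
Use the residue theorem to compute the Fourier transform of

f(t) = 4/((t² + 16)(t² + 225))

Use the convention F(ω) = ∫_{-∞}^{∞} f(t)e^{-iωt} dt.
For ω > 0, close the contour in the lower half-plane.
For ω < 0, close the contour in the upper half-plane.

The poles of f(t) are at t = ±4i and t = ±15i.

Let g(z) = f(z)e^{-iωz}; for large |z| the factor e^{-iωz} decays in the lower half-plane when ω > 0 and in the upper half-plane when ω < 0.

Case ω > 0 (lower half-plane, clockwise contour ⇒ F(ω) = -2πi·ΣRes):
  Res_{z = - 4 i} g(z) = \frac{i e^{- 4 \omega}}{418}
  Res_{z = - 15 i} g(z) = - \frac{2 i e^{- 15 \omega}}{3135}
  F(ω) = -2πi·ΣRes = \frac{\pi \left(15 e^{11 \omega} - 4\right) e^{- 15 \omega}}{3135}

Case ω < 0 (upper half-plane, counterclockwise contour ⇒ F(ω) = +2πi·ΣRes):
  Res_{z = 4 i} g(z) = - \frac{i e^{4 \omega}}{418}
  Res_{z = 15 i} g(z) = \frac{2 i e^{15 \omega}}{3135}
  F(ω) = 2πi·ΣRes = \frac{\pi \left(15 - 4 e^{11 \omega}\right) e^{4 \omega}}{3135}

Both cases combine into a single formula in |ω|:

F(ω) = \frac{\pi \left(15 e^{11 \left|{\omega}\right|} - 4\right) e^{- 15 \left|{\omega}\right|}}{3135}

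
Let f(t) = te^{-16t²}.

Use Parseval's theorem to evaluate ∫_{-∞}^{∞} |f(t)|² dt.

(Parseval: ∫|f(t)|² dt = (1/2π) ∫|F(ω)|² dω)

∫|f(t)|² dt = \frac{\sqrt{2} \sqrt{\pi}}{512}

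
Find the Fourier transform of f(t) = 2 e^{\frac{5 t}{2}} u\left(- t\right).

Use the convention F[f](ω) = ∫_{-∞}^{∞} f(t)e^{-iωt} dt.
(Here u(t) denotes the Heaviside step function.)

F(ω) = - \frac{4}{2 i \omega - 5}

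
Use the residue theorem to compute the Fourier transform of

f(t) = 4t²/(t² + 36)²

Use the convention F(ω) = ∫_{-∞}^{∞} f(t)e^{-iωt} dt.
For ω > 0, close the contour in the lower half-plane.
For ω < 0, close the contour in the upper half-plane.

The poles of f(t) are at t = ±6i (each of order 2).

Let g(z) = f(z)e^{-iωz}; for large |z| the factor e^{-iωz} decays in the lower half-plane when ω > 0 and in the upper half-plane when ω < 0.

Case ω > 0 (lower half-plane, clockwise contour ⇒ F(ω) = -2πi·ΣRes):
  Res_{z = - 6 i} g(z) = i \left(\frac{1}{6} - \omega\right) e^{- 6 \omega} (pole of order 2)
  F(ω) = -2πi·ΣRes = \frac{\pi \left(1 - 6 \omega\right) e^{- 6 \omega}}{3}

Case ω < 0 (upper half-plane, counterclockwise contour ⇒ F(ω) = +2πi·ΣRes):
  Res_{z = 6 i} g(z) = i \left(- \omega - \frac{1}{6}\right) e^{6 \omega} (pole of order 2)
  F(ω) = 2πi·ΣRes = \frac{\pi \left(6 \omega + 1\right) e^{6 \omega}}{3}

Both cases combine into a single formula in |ω|:

F(ω) = \frac{\pi \left(1 - 6 \left|{\omega}\right|\right) e^{- 6 \left|{\omega}\right|}}{3}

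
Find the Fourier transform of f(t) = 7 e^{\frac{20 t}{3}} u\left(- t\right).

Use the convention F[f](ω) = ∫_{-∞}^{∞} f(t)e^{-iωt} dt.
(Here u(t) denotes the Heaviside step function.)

F(ω) = - \frac{21}{3 i \omega - 20}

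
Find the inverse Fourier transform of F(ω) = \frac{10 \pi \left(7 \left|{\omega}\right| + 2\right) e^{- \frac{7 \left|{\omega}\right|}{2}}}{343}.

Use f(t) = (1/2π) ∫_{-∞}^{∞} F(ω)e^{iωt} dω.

f(t) = \frac{5}{\left(t^{2} + \frac{49}{4}\right)^{2}}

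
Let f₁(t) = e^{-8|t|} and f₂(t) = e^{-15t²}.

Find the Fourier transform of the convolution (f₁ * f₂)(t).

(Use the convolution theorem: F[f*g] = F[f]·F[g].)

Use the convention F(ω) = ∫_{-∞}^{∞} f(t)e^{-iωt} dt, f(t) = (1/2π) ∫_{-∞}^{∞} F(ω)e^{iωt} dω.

F[f₁*f₂](ω) = \frac{16 \sqrt{15} \sqrt{\pi} e^{- \frac{\omega^{2}}{60}}}{15 \left(\omega^{2} + 64\right)}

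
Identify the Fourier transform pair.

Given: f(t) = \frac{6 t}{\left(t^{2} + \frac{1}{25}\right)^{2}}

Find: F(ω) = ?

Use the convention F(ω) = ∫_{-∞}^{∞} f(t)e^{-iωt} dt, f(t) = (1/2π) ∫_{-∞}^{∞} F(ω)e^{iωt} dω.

F(ω) = - 15 i \pi \omega e^{- \frac{\left|{\omega}\right|}{5}}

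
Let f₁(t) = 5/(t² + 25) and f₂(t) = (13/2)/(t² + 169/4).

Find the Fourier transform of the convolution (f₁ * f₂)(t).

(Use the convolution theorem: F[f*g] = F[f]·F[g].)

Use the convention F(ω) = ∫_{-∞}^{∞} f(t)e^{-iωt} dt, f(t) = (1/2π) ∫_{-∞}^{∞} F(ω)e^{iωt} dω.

F[f₁*f₂](ω) = \pi^{2} e^{- \frac{23 \left|{\omega}\right|}{2}}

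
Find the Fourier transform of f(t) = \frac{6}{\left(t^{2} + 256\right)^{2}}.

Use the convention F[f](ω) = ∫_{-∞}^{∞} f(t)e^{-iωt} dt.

F(ω) = \frac{3 \pi \left(16 \left|{\omega}\right| + 1\right) e^{- 16 \left|{\omega}\right|}}{4096}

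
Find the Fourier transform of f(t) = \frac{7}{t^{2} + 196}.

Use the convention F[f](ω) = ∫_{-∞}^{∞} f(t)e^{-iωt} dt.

F(ω) = \frac{\pi e^{- 14 \left|{\omega}\right|}}{2}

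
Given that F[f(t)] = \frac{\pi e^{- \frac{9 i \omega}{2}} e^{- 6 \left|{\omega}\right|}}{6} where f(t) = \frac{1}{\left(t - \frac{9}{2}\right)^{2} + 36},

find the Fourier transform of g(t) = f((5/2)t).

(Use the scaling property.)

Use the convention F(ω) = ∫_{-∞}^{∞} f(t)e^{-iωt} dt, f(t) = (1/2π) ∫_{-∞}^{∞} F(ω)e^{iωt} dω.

F[g](ω) = \frac{\pi e^{- \frac{9 i \omega}{5} - \frac{12 \left|{\omega}\right|}{5}}}{15}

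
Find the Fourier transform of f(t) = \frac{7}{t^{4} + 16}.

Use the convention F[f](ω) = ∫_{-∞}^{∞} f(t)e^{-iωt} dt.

F(ω) = \frac{7 \pi e^{- \sqrt{2} \left|{\omega}\right|} \sin{\left(\sqrt{2} \left|{\omega}\right| + \frac{\pi}{4} \right)}}{8}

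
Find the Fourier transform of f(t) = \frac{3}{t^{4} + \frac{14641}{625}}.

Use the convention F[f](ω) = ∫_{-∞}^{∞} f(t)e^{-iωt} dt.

F(ω) = \frac{375 \pi e^{- \frac{11 \sqrt{2} \left|{\omega}\right|}{10}} \sin{\left(\frac{11 \sqrt{2} \left|{\omega}\right|}{10} + \frac{\pi}{4} \right)}}{1331}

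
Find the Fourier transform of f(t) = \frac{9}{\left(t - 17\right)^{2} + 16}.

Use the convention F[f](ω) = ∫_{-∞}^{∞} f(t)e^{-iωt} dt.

F(ω) = \frac{9 \pi e^{- 17 i \omega - 4 \left|{\omega}\right|}}{4}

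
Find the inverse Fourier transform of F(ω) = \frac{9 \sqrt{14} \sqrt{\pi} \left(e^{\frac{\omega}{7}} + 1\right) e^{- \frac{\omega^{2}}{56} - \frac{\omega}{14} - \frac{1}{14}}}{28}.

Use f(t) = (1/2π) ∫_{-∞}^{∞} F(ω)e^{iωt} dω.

f(t) = 9 e^{- 14 t^{2}} \cos{\left(2 t \right)}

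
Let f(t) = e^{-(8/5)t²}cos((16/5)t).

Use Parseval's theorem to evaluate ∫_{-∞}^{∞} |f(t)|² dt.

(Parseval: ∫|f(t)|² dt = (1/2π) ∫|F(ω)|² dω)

∫|f(t)|² dt = \frac{\sqrt{5} \sqrt{\pi} \left(1 + e^{\frac{16}{5}}\right)}{8 e^{\frac{16}{5}}}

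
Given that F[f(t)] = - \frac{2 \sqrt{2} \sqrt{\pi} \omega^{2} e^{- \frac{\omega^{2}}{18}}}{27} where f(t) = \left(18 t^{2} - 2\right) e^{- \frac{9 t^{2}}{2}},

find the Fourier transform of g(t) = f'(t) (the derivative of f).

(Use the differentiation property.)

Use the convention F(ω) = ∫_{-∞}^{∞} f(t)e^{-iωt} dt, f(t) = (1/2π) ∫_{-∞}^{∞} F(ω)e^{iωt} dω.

F[g](ω) = - \frac{2 \sqrt{2} i \sqrt{\pi} \omega^{3} e^{- \frac{\omega^{2}}{18}}}{27}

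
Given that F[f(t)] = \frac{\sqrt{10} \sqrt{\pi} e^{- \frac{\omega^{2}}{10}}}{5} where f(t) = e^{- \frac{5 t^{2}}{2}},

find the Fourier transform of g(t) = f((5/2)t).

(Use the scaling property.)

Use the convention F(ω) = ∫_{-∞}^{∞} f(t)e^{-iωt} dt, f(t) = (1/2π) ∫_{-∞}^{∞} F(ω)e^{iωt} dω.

F[g](ω) = \frac{2 \sqrt{10} \sqrt{\pi} e^{- \frac{2 \omega^{2}}{125}}}{25}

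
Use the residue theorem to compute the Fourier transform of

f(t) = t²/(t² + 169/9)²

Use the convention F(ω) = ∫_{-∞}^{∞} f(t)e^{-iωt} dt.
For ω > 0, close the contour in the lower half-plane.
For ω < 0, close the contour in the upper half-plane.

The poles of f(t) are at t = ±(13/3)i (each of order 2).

Let g(z) = f(z)e^{-iωz}; for large |z| the factor e^{-iωz} decays in the lower half-plane when ω > 0 and in the upper half-plane when ω < 0.

Case ω > 0 (lower half-plane, clockwise contour ⇒ F(ω) = -2πi·ΣRes):
  Res_{z = - \frac{13 i}{3}} g(z) = \frac{i \left(3 - 13 \omega\right) e^{- \frac{13 \omega}{3}}}{52} (pole of order 2)
  F(ω) = -2πi·ΣRes = \frac{\pi \left(3 - 13 \omega\right) e^{- \frac{13 \omega}{3}}}{26}

Case ω < 0 (upper half-plane, counterclockwise contour ⇒ F(ω) = +2πi·ΣRes):
  Res_{z = \frac{13 i}{3}} g(z) = \frac{i \left(- 13 \omega - 3\right) e^{\frac{13 \omega}{3}}}{52} (pole of order 2)
  F(ω) = 2πi·ΣRes = \frac{\pi \left(13 \omega + 3\right) e^{\frac{13 \omega}{3}}}{26}

Both cases combine into a single formula in |ω|:

F(ω) = \frac{\pi \left(3 - 13 \left|{\omega}\right|\right) e^{- \frac{13 \left|{\omega}\right|}{3}}}{26}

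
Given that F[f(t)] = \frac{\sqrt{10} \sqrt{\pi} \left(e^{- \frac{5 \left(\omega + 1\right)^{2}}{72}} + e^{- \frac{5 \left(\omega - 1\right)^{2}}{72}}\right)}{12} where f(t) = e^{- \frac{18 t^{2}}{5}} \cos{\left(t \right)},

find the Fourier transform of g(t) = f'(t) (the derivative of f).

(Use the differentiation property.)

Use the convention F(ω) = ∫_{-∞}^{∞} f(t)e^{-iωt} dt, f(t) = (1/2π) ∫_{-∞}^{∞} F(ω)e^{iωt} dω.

F[g](ω) = \frac{\sqrt{10} i \sqrt{\pi} \omega \left(e^{\frac{5 \omega}{18}} + 1\right) e^{- \frac{5 \omega^{2}}{72} - \frac{5 \omega}{36} - \frac{5}{72}}}{12}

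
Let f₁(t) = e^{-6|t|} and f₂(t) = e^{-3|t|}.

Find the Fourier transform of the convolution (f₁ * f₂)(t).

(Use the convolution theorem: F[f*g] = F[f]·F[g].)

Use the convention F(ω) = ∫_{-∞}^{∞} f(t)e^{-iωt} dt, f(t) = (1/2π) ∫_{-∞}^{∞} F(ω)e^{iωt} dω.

F[f₁*f₂](ω) = \frac{72}{\left(\omega^{2} + 9\right) \left(\omega^{2} + 36\right)}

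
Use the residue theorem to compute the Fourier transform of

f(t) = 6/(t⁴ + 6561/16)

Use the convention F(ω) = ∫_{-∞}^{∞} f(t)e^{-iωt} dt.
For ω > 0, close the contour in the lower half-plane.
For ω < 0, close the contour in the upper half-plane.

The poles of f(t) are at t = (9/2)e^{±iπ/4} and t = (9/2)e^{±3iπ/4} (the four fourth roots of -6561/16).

Let g(z) = f(z)e^{-iωz}; for large |z| the factor e^{-iωz} decays in the lower half-plane when ω > 0 and in the upper half-plane when ω < 0.

Case ω > 0 (lower half-plane, clockwise contour ⇒ F(ω) = -2πi·ΣRes):
  Res_{z = - \frac{9 \sqrt{2}}{4} - \frac{9 \sqrt{2} i}{4}} g(z) = \frac{2 \sqrt{2} \left(1 + i\right) e^{\frac{9 \sqrt{2} \omega \left(-1 + i\right)}{4}}}{243}
  Res_{z = \frac{9 \sqrt{2}}{4} - \frac{9 \sqrt{2} i}{4}} g(z) = \frac{2 \sqrt{2} \left(-1 + i\right) e^{- \frac{9 \sqrt{2} \omega \left(1 + i\right)}{4}}}{243}
  F(ω) = -2πi·ΣRes = \frac{4 \sqrt{2} \pi \left(\left(1 - i\right) e^{\frac{9 \sqrt{2} i \omega}{2}} + 1 + i\right) e^{- \frac{9 \sqrt{2} \omega \left(1 + i\right)}{4}}}{243} = \frac{16 \pi e^{- \frac{9 \sqrt{2} \omega}{4}} \sin{\left(\frac{9 \sqrt{2} \omega}{4} + \frac{\pi}{4} \right)}}{243}

Case ω < 0 (upper half-plane, counterclockwise contour ⇒ F(ω) = +2πi·ΣRes):
  Res_{z = \frac{9 \sqrt{2}}{4} + \frac{9 \sqrt{2} i}{4}} g(z) = - \frac{2 \sqrt{2} \left(1 + i\right) e^{\frac{9 \sqrt{2} \omega \left(1 - i\right)}{4}}}{243}
  Res_{z = - \frac{9 \sqrt{2}}{4} + \frac{9 \sqrt{2} i}{4}} g(z) = \frac{2 \sqrt{2} \left(1 - i\right) e^{\frac{9 \sqrt{2} \omega \left(1 + i\right)}{4}}}{243}
  F(ω) = 2πi·ΣRes = - \frac{4 \sqrt{2} i \pi \left(\left(1 + i\right) e^{\frac{9 \sqrt{2} \omega \left(1 - i\right)}{4}} - \left(1 - i\right) e^{\frac{9 \sqrt{2} \omega \left(1 + i\right)}{4}}\right)}{243} = \frac{16 \pi e^{\frac{9 \sqrt{2} \omega}{4}} \cos{\left(\frac{9 \sqrt{2} \omega}{4} + \frac{\pi}{4} \right)}}{243}

Both cases combine into a single formula in |ω|:

F(ω) = \frac{16 \pi e^{- \frac{9 \sqrt{2} \left|{\omega}\right|}{4}} \sin{\left(\frac{9 \sqrt{2} \left|{\omega}\right|}{4} + \frac{\pi}{4} \right)}}{243}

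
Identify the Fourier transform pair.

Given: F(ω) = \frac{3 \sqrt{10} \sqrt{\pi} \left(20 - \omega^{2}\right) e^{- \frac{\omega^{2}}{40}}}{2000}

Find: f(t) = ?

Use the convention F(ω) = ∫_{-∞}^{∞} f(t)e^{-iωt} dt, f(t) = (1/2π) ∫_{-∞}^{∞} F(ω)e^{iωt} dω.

f(t) = 6 t^{2} e^{- 10 t^{2}}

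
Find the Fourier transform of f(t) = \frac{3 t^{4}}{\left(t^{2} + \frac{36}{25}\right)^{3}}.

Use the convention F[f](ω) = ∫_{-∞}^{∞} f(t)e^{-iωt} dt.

F(ω) = \frac{3 \pi \left(12 \omega^{2} - 50 \left|{\omega}\right| + 25\right) e^{- \frac{6 \left|{\omega}\right|}{5}}}{80}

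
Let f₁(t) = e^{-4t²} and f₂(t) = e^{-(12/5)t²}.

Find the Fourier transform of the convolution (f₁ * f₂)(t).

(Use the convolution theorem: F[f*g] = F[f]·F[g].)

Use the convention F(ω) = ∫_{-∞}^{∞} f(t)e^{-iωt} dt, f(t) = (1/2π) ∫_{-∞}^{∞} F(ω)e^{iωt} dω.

F[f₁*f₂](ω) = \frac{\sqrt{15} \pi e^{- \frac{\omega^{2}}{6}}}{12}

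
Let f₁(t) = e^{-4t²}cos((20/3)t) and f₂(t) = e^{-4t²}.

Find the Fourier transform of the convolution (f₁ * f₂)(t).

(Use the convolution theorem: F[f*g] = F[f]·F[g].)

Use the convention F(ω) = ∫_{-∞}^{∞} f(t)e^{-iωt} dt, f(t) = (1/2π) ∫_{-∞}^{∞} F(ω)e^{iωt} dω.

F[f₁*f₂](ω) = \frac{\pi \left(e^{\frac{5 \omega}{3}} + 1\right) e^{- \frac{\omega^{2}}{8} - \frac{5 \omega}{6} - \frac{25}{9}}}{8}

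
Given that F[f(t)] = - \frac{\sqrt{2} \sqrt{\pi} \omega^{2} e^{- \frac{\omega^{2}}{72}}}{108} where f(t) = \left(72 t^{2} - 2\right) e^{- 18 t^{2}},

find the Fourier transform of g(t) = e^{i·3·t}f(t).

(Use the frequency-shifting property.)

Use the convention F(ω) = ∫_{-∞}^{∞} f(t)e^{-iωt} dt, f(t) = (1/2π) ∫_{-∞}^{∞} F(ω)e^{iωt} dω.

F[g](ω) = - \frac{\sqrt{2} \sqrt{\pi} \left(\omega - 3\right)^{2} e^{- \frac{\left(\omega - 3\right)^{2}}{72}}}{108}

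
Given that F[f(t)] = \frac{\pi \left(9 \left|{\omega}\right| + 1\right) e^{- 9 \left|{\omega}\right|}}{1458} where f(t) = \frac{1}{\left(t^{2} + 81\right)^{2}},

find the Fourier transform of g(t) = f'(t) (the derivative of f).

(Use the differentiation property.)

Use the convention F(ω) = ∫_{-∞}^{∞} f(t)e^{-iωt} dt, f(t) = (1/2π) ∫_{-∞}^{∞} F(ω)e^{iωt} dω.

F[g](ω) = \frac{i \pi \omega \left(9 \left|{\omega}\right| + 1\right) e^{- 9 \left|{\omega}\right|}}{1458}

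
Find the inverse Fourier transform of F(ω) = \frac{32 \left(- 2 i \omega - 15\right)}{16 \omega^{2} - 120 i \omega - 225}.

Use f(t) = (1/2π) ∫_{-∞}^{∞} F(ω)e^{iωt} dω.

f(t) = 4 \left(\frac{15 t}{4} + 1\right) e^{- \frac{15 t}{4}} u\left(t\right)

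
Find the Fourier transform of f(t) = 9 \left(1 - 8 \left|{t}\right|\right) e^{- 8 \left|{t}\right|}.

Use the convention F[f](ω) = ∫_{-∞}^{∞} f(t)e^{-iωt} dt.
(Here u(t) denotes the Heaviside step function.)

F(ω) = \frac{288 \omega^{2}}{\left(\omega^{2} + 64\right)^{2}}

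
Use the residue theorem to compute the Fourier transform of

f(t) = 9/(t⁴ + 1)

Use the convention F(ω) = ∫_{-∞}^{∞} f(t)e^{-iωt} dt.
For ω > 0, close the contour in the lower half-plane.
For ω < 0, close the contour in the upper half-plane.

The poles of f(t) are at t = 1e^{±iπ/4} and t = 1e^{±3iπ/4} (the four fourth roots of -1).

Let g(z) = f(z)e^{-iωz}; for large |z| the factor e^{-iωz} decays in the lower half-plane when ω > 0 and in the upper half-plane when ω < 0.

Case ω > 0 (lower half-plane, clockwise contour ⇒ F(ω) = -2πi·ΣRes):
  Res_{z = - \frac{\sqrt{2}}{2} - \frac{\sqrt{2} i}{2}} g(z) = \frac{9 \sqrt{2} i \left(1 - i\right) e^{\frac{\sqrt{2} \omega \left(-1 + i\right)}{2}}}{8}
  Res_{z = \frac{\sqrt{2}}{2} - \frac{\sqrt{2} i}{2}} g(z) = \frac{9 \sqrt{2} i \left(1 + i\right) e^{- \frac{\sqrt{2} \omega \left(1 + i\right)}{2}}}{8}
  F(ω) = -2πi·ΣRes = \frac{9 \sqrt{2} \pi \left(1 - i\right) \left(e^{\sqrt{2} i \omega} + i\right) e^{- \frac{\sqrt{2} \omega \left(1 + i\right)}{2}}}{4} = 9 \pi e^{- \frac{\sqrt{2} \omega}{2}} \sin{\left(\frac{\sqrt{2} \omega}{2} + \frac{\pi}{4} \right)}

Case ω < 0 (upper half-plane, counterclockwise contour ⇒ F(ω) = +2πi·ΣRes):
  Res_{z = \frac{\sqrt{2}}{2} + \frac{\sqrt{2} i}{2}} g(z) = \frac{9 \sqrt{2} i \left(-1 + i\right) e^{\frac{\sqrt{2} \omega \left(1 - i\right)}{2}}}{8}
  Res_{z = - \frac{\sqrt{2}}{2} + \frac{\sqrt{2} i}{2}} g(z) = \frac{9 \sqrt{2} \left(1 - i\right) e^{\frac{\sqrt{2} \omega \left(1 + i\right)}{2}}}{8}
  F(ω) = 2πi·ΣRes = - \frac{9 \sqrt{2} i \pi \left(i \left(1 - i\right) e^{\frac{\sqrt{2} \omega \left(1 - i\right)}{2}} - \left(1 - i\right) e^{\frac{\sqrt{2} \omega \left(1 + i\right)}{2}}\right)}{4} = 9 \pi e^{\frac{\sqrt{2} \omega}{2}} \cos{\left(\frac{\sqrt{2} \omega}{2} + \frac{\pi}{4} \right)}

Both cases combine into a single formula in |ω|:

F(ω) = 9 \pi e^{- \frac{\sqrt{2} \left|{\omega}\right|}{2}} \sin{\left(\frac{\sqrt{2} \left|{\omega}\right|}{2} + \frac{\pi}{4} \right)}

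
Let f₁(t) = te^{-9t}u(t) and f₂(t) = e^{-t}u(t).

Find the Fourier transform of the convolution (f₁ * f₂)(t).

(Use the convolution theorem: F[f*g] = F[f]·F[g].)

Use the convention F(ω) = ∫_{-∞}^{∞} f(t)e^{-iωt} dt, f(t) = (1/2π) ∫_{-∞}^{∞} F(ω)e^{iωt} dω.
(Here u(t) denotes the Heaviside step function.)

F[f₁*f₂](ω) = \frac{1}{\left(i \omega + 1\right) \left(i \omega + 9\right)^{2}}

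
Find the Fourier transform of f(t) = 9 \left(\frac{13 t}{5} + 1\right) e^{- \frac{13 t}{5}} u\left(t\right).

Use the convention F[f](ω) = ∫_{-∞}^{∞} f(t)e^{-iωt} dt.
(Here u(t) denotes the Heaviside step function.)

F(ω) = \frac{45 \left(- 5 i \omega - 26\right)}{25 \omega^{2} - 130 i \omega - 169}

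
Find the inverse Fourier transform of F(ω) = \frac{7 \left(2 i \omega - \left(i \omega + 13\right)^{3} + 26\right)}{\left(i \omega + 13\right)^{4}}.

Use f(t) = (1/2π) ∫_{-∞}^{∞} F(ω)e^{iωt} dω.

f(t) = 7 \left(t^{2} - 1\right) e^{- 13 t} u\left(t\right)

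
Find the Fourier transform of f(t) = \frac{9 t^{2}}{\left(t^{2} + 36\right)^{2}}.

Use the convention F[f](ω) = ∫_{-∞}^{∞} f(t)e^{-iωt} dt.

F(ω) = \frac{3 \pi \left(1 - 6 \left|{\omega}\right|\right) e^{- 6 \left|{\omega}\right|}}{4}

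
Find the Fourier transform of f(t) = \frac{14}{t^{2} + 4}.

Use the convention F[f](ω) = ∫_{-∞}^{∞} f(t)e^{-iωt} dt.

F(ω) = 7 \pi e^{- 2 \left|{\omega}\right|}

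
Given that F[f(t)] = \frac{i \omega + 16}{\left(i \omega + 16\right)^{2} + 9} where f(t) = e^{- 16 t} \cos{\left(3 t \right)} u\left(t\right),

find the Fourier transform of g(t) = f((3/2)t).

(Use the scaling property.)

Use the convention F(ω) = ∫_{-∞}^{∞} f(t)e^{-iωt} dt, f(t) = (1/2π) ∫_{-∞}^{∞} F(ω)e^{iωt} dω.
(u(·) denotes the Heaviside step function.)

F[g](ω) = \frac{4 \left(i \omega + 24\right)}{4 \left(i \omega + 24\right)^{2} + 81}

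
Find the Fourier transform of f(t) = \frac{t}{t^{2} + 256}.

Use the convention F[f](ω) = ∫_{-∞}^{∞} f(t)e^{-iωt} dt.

F(ω) = - i \pi e^{- 16 \left|{\omega}\right|} \operatorname{sign}{\left(\omega \right)}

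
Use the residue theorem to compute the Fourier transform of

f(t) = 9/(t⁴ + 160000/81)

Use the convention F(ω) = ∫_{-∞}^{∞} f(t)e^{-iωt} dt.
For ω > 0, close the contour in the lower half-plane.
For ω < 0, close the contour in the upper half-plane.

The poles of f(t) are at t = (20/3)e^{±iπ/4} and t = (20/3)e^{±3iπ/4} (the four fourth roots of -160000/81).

Let g(z) = f(z)e^{-iωz}; for large |z| the factor e^{-iωz} decays in the lower half-plane when ω > 0 and in the upper half-plane when ω < 0.

Case ω > 0 (lower half-plane, clockwise contour ⇒ F(ω) = -2πi·ΣRes):
  Res_{z = - \frac{10 \sqrt{2}}{3} - \frac{10 \sqrt{2} i}{3}} g(z) = \frac{243 \sqrt{2} i \left(1 - i\right) e^{\frac{10 \sqrt{2} \omega \left(-1 + i\right)}{3}}}{64000}
  Res_{z = \frac{10 \sqrt{2}}{3} - \frac{10 \sqrt{2} i}{3}} g(z) = \frac{243 \sqrt{2} i \left(1 + i\right) e^{- \frac{10 \sqrt{2} \omega \left(1 + i\right)}{3}}}{64000}
  F(ω) = -2πi·ΣRes = \frac{243 \sqrt{2} \pi \left(1 - i\right) \left(e^{\frac{20 \sqrt{2} i \omega}{3}} + i\right) e^{- \frac{10 \sqrt{2} \omega \left(1 + i\right)}{3}}}{32000} = \frac{243 \pi e^{- \frac{10 \sqrt{2} \omega}{3}} \sin{\left(\frac{10 \sqrt{2} \omega}{3} + \frac{\pi}{4} \right)}}{8000}

Case ω < 0 (upper half-plane, counterclockwise contour ⇒ F(ω) = +2πi·ΣRes):
  Res_{z = \frac{10 \sqrt{2}}{3} + \frac{10 \sqrt{2} i}{3}} g(z) = \frac{243 \sqrt{2} i \left(-1 + i\right) e^{\frac{10 \sqrt{2} \omega \left(1 - i\right)}{3}}}{64000}
  Res_{z = - \frac{10 \sqrt{2}}{3} + \frac{10 \sqrt{2} i}{3}} g(z) = \frac{243 \sqrt{2} \left(1 - i\right) e^{\frac{10 \sqrt{2} \omega \left(1 + i\right)}{3}}}{64000}
  F(ω) = 2πi·ΣRes = - \frac{243 \sqrt{2} i \pi \left(i \left(1 - i\right) e^{\frac{10 \sqrt{2} \omega \left(1 - i\right)}{3}} - \left(1 - i\right) e^{\frac{10 \sqrt{2} \omega \left(1 + i\right)}{3}}\right)}{32000} = \frac{243 \pi e^{\frac{10 \sqrt{2} \omega}{3}} \cos{\left(\frac{10 \sqrt{2} \omega}{3} + \frac{\pi}{4} \right)}}{8000}

Both cases combine into a single formula in |ω|:

F(ω) = \frac{243 \pi e^{- \frac{10 \sqrt{2} \left|{\omega}\right|}{3}} \sin{\left(\frac{10 \sqrt{2} \left|{\omega}\right|}{3} + \frac{\pi}{4} \right)}}{8000}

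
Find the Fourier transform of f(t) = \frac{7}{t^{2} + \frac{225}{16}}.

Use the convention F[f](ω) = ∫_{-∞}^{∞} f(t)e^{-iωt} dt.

F(ω) = \frac{28 \pi e^{- \frac{15 \left|{\omega}\right|}{4}}}{15}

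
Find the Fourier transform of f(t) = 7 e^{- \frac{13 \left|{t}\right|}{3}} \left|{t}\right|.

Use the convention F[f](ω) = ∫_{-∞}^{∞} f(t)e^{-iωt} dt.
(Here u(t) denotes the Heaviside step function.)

F(ω) = \frac{126 \left(169 - 9 \omega^{2}\right)}{\left(9 \omega^{2} + 169\right)^{2}}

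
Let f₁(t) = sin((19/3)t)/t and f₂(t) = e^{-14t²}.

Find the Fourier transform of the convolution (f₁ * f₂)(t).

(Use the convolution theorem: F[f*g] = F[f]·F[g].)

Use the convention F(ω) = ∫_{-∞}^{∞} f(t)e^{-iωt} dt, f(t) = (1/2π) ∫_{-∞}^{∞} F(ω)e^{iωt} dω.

F[f₁*f₂](ω) = \begin{cases} \frac{\sqrt{14} \pi^{\frac{3}{2}} e^{- \frac{\omega^{2}}{56}}}{14} & \text{for}\: \omega > - \frac{19}{3} \wedge \omega < \frac{19}{3} \\0 & \text{otherwise} \end{cases}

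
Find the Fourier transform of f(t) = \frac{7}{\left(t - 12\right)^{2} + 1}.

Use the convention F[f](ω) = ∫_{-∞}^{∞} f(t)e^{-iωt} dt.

F(ω) = 7 \pi e^{- 12 i \omega - \left|{\omega}\right|}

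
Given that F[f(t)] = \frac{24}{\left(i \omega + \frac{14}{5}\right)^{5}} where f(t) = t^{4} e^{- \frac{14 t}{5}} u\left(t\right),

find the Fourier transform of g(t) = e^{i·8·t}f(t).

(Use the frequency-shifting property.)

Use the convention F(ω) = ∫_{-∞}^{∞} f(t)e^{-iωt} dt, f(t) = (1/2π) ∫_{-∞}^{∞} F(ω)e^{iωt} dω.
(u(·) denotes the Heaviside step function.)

F[g](ω) = \frac{75000}{\left(5 i \left(\omega - 8\right) + 14\right)^{5}}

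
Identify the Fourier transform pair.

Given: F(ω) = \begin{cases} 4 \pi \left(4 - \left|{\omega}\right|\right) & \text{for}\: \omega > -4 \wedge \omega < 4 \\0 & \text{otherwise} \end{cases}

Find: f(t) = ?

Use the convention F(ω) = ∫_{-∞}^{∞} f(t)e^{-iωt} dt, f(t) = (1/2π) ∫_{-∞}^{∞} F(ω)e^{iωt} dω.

f(t) = \frac{8 \sin^{2}{\left(2 t \right)}}{t^{2}}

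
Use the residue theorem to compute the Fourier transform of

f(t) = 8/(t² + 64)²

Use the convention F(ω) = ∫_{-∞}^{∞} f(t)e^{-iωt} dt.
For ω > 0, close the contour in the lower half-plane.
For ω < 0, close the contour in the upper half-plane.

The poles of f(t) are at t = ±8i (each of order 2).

Let g(z) = f(z)e^{-iωz}; for large |z| the factor e^{-iωz} decays in the lower half-plane when ω > 0 and in the upper half-plane when ω < 0.

Case ω > 0 (lower half-plane, clockwise contour ⇒ F(ω) = -2πi·ΣRes):
  Res_{z = - 8 i} g(z) = \frac{i \left(8 \omega + 1\right) e^{- 8 \omega}}{256} (pole of order 2)
  F(ω) = -2πi·ΣRes = \frac{\pi \left(8 \omega + 1\right) e^{- 8 \omega}}{128}

Case ω < 0 (upper half-plane, counterclockwise contour ⇒ F(ω) = +2πi·ΣRes):
  Res_{z = 8 i} g(z) = \frac{i \left(8 \omega - 1\right) e^{8 \omega}}{256} (pole of order 2)
  F(ω) = 2πi·ΣRes = \frac{\pi \left(1 - 8 \omega\right) e^{8 \omega}}{128}

Both cases combine into a single formula in |ω|:

F(ω) = \frac{\pi \left(8 \left|{\omega}\right| + 1\right) e^{- 8 \left|{\omega}\right|}}{128}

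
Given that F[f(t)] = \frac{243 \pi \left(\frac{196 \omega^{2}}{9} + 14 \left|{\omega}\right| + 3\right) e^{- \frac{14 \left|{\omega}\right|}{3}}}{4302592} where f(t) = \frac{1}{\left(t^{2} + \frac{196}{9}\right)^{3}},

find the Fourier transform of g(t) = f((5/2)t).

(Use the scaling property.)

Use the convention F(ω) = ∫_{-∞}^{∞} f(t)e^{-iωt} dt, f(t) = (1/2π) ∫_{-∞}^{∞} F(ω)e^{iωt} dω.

F[g](ω) = \frac{27 \pi \left(784 \omega^{2} + 1260 \left|{\omega}\right| + 675\right) e^{- \frac{28 \left|{\omega}\right|}{15}}}{268912000}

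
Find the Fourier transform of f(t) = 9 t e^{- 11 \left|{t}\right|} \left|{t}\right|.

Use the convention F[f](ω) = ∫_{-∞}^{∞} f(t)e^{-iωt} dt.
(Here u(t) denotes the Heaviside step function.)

F(ω) = \frac{36 i \omega \left(\omega^{2} - 363\right)}{\left(\omega^{2} + 121\right)^{3}}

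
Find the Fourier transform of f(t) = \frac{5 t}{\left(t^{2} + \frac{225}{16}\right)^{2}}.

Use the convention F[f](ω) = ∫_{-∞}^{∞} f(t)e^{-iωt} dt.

F(ω) = - \frac{2 i \pi \omega e^{- \frac{15 \left|{\omega}\right|}{4}}}{3}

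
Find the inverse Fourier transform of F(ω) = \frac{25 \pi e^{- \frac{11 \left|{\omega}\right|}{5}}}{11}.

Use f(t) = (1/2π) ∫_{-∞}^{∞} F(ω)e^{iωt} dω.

f(t) = \frac{5}{t^{2} + \frac{121}{25}}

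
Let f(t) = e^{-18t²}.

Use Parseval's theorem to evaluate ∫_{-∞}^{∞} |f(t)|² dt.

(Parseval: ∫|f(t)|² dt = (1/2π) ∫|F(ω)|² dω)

∫|f(t)|² dt = \frac{\sqrt{\pi}}{6}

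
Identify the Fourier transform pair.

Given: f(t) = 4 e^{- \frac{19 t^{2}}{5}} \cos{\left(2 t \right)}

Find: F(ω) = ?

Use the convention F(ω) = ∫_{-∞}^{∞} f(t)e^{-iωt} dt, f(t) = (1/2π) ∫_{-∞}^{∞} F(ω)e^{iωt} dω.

F(ω) = \frac{2 \sqrt{95} \sqrt{\pi} \left(e^{\frac{10 \omega}{19}} + 1\right) e^{- \frac{5 \omega^{2}}{76} - \frac{5 \omega}{19} - \frac{5}{19}}}{19}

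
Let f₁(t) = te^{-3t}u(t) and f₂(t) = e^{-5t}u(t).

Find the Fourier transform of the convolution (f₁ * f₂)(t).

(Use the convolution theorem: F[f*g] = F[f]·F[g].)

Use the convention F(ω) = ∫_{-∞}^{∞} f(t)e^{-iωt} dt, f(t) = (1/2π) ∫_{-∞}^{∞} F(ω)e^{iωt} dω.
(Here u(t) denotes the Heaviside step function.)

F[f₁*f₂](ω) = \frac{1}{\left(i \omega + 3\right)^{2} \left(i \omega + 5\right)}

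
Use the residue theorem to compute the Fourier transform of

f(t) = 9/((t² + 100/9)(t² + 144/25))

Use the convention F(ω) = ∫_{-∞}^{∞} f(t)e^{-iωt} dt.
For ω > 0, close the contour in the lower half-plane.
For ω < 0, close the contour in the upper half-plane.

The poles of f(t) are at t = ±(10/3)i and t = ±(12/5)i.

Let g(z) = f(z)e^{-iωz}; for large |z| the factor e^{-iωz} decays in the lower half-plane when ω > 0 and in the upper half-plane when ω < 0.

Case ω > 0 (lower half-plane, clockwise contour ⇒ F(ω) = -2πi·ΣRes):
  Res_{z = - \frac{10 i}{3}} g(z) = - \frac{1215 i e^{- \frac{10 \omega}{3}}}{4816}
  Res_{z = - \frac{12 i}{5}} g(z) = \frac{3375 i e^{- \frac{12 \omega}{5}}}{9632}
  F(ω) = -2πi·ΣRes = - \frac{1215 \pi e^{- \frac{10 \omega}{3}}}{2408} + \frac{3375 \pi e^{- \frac{12 \omega}{5}}}{4816}

Case ω < 0 (upper half-plane, counterclockwise contour ⇒ F(ω) = +2πi·ΣRes):
  Res_{z = \frac{10 i}{3}} g(z) = \frac{1215 i e^{\frac{10 \omega}{3}}}{4816}
  Res_{z = \frac{12 i}{5}} g(z) = - \frac{3375 i e^{\frac{12 \omega}{5}}}{9632}
  F(ω) = 2πi·ΣRes = \frac{135 \pi \left(25 e^{\frac{12 \omega}{5}} - 18 e^{\frac{10 \omega}{3}}\right)}{4816}

Both cases combine into a single formula in |ω|:

F(ω) = - \frac{1215 \pi e^{- \frac{10 \left|{\omega}\right|}{3}}}{2408} + \frac{3375 \pi e^{- \frac{12 \left|{\omega}\right|}{5}}}{4816}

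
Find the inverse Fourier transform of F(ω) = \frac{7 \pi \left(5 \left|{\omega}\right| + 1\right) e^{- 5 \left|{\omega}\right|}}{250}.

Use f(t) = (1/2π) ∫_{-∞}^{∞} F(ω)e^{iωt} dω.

f(t) = \frac{7}{\left(t^{2} + 25\right)^{2}}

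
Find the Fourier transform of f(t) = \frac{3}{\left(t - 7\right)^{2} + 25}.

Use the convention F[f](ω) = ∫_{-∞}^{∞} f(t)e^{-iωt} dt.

F(ω) = \frac{3 \pi e^{- 7 i \omega - 5 \left|{\omega}\right|}}{5}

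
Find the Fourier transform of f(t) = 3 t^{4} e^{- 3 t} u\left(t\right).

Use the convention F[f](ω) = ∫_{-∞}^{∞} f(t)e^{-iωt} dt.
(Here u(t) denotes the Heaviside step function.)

F(ω) = \frac{72}{\left(i \omega + 3\right)^{5}}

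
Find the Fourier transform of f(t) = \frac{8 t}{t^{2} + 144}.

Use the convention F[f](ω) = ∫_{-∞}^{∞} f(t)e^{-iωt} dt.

F(ω) = - 8 i \pi e^{- 12 \left|{\omega}\right|} \operatorname{sign}{\left(\omega \right)}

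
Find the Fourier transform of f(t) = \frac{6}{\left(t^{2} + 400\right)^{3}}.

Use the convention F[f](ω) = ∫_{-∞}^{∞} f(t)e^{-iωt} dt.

F(ω) = \frac{3 \pi \left(400 \omega^{2} + 60 \left|{\omega}\right| + 3\right) e^{- 20 \left|{\omega}\right|}}{12800000}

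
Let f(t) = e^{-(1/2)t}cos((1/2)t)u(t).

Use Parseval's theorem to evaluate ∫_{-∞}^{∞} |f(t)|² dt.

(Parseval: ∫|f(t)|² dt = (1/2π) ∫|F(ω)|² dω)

∫|f(t)|² dt = \frac{3}{4}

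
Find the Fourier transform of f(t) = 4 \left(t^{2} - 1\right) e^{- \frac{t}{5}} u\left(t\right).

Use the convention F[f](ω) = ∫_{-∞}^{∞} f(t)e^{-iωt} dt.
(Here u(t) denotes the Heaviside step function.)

F(ω) = \frac{20 \left(250 i \omega - \left(5 i \omega + 1\right)^{3} + 50\right)}{\left(5 i \omega + 1\right)^{4}}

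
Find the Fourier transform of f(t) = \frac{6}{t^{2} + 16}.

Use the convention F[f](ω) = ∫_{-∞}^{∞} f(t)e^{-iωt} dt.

F(ω) = \frac{3 \pi e^{- 4 \left|{\omega}\right|}}{2}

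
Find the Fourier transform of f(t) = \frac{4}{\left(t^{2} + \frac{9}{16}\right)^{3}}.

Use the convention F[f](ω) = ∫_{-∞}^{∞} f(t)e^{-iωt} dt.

F(ω) = \frac{32 \pi \left(3 \omega^{2} + 12 \left|{\omega}\right| + 16\right) e^{- \frac{3 \left|{\omega}\right|}{4}}}{81}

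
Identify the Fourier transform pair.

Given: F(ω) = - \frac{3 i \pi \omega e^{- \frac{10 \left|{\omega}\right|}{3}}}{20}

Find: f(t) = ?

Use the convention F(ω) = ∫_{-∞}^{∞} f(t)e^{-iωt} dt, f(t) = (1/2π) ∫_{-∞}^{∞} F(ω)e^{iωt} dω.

f(t) = \frac{t}{\left(t^{2} + \frac{100}{9}\right)^{2}}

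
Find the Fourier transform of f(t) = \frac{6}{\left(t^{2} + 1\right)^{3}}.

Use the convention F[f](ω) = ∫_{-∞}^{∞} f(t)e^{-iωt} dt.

F(ω) = \frac{3 \pi \left(\omega^{2} + 3 \left|{\omega}\right| + 3\right) e^{- \left|{\omega}\right|}}{4}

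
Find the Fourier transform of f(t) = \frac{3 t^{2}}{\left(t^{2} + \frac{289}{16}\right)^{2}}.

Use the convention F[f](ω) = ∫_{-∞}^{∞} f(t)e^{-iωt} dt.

F(ω) = \frac{3 \pi \left(4 - 17 \left|{\omega}\right|\right) e^{- \frac{17 \left|{\omega}\right|}{4}}}{34}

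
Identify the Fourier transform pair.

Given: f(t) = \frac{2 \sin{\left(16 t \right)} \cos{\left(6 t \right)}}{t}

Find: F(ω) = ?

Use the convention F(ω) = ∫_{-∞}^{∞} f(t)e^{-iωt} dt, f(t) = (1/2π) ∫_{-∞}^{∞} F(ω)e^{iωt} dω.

F(ω) = \begin{cases} 2 \pi & \text{for}\: \omega > -10 \wedge \omega < 10 \\\pi & \text{for}\: \omega > -22 \wedge \omega < 22 \\0 & \text{otherwise} \end{cases}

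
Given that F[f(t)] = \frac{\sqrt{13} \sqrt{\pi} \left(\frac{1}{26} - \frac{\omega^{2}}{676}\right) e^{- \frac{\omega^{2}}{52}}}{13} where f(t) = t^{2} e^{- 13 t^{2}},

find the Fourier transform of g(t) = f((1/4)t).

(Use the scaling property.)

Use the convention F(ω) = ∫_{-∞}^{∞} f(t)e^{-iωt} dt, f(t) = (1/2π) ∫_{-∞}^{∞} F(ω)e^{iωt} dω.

F[g](ω) = \frac{2 \sqrt{13} \sqrt{\pi} \left(13 - 8 \omega^{2}\right) e^{- \frac{4 \omega^{2}}{13}}}{2197}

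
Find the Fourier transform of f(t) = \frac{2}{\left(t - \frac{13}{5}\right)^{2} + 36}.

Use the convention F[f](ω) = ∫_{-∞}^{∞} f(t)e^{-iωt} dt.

F(ω) = \frac{\pi e^{- \frac{13 i \omega}{5} - 6 \left|{\omega}\right|}}{3}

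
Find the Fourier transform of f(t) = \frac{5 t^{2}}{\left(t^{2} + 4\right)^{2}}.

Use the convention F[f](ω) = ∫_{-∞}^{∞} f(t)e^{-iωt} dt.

F(ω) = \frac{5 \pi \left(1 - 2 \left|{\omega}\right|\right) e^{- 2 \left|{\omega}\right|}}{4}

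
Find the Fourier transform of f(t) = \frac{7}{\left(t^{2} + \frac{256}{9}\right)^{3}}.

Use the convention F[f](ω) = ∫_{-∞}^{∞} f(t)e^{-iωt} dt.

F(ω) = \frac{189 \pi \left(256 \omega^{2} + 144 \left|{\omega}\right| + 27\right) e^{- \frac{16 \left|{\omega}\right|}{3}}}{8388608}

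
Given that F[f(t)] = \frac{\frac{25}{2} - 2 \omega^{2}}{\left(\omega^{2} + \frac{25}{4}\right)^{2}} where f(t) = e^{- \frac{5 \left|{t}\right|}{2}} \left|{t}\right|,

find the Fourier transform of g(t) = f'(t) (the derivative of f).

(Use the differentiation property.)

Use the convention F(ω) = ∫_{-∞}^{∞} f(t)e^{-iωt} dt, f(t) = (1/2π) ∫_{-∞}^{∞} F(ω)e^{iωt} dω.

F[g](ω) = - \frac{8 i \omega \left(4 \omega^{2} - 25\right)}{\left(4 \omega^{2} + 25\right)^{2}}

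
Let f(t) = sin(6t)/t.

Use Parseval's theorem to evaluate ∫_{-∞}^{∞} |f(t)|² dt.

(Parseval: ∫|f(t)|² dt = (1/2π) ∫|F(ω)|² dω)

∫|f(t)|² dt = 6 \pi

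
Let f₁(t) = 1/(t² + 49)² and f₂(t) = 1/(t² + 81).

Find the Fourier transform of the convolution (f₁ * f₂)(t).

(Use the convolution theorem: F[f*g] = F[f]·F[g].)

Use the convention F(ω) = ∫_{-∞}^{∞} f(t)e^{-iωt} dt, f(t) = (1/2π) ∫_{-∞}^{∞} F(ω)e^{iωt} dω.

F[f₁*f₂](ω) = \frac{\pi^{2} \left(7 \left|{\omega}\right| + 1\right) e^{- 16 \left|{\omega}\right|}}{6174}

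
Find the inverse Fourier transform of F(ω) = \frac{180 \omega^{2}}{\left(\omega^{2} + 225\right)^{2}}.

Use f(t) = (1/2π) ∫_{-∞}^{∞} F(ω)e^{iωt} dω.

f(t) = 3 \left(1 - 15 \left|{t}\right|\right) e^{- 15 \left|{t}\right|}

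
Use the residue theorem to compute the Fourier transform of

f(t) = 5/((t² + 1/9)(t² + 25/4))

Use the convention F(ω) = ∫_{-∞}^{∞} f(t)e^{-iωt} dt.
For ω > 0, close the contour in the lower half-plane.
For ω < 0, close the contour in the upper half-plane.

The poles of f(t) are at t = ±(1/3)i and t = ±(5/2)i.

Let g(z) = f(z)e^{-iωz}; for large |z| the factor e^{-iωz} decays in the lower half-plane when ω > 0 and in the upper half-plane when ω < 0.

Case ω > 0 (lower half-plane, clockwise contour ⇒ F(ω) = -2πi·ΣRes):
  Res_{z = - \frac{i}{3}} g(z) = \frac{270 i e^{- \frac{\omega}{3}}}{221}
  Res_{z = - \frac{5 i}{2}} g(z) = - \frac{36 i e^{- \frac{5 \omega}{2}}}{221}
  F(ω) = -2πi·ΣRes = - \frac{72 \pi e^{- \frac{5 \omega}{2}}}{221} + \frac{540 \pi e^{- \frac{\omega}{3}}}{221}

Case ω < 0 (upper half-plane, counterclockwise contour ⇒ F(ω) = +2πi·ΣRes):
  Res_{z = \frac{i}{3}} g(z) = - \frac{270 i e^{\frac{\omega}{3}}}{221}
  Res_{z = \frac{5 i}{2}} g(z) = \frac{36 i e^{\frac{5 \omega}{2}}}{221}
  F(ω) = 2πi·ΣRes = \frac{36 \pi \left(15 e^{\frac{\omega}{3}} - 2 e^{\frac{5 \omega}{2}}\right)}{221}

Both cases combine into a single formula in |ω|:

F(ω) = - \frac{72 \pi e^{- \frac{5 \left|{\omega}\right|}{2}}}{221} + \frac{540 \pi e^{- \frac{\left|{\omega}\right|}{3}}}{221}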